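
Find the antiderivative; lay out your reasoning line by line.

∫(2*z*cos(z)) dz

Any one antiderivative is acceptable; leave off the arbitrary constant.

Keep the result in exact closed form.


Step 1. Integrate ∫(2*z*cos(z)) dz by parts with u = z, dv = (2*cos(z)) dz, so v = 2*sin(z): now 2*z*sin(z) + ∫(-2*sin(z)) dz.
Step 2. Evaluate the standard form: now 2*z*sin(z) + 2*cos(z).
Answer: 2*z*sin(z) + 2*cos(z).


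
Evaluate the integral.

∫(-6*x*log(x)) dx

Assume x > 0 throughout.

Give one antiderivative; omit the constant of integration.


Answer: -3*x**2*log(x) + 3*x**2/2.


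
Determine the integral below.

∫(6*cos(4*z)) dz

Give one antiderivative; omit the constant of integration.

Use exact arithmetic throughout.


Answer: 3*sin(4*z)/2.


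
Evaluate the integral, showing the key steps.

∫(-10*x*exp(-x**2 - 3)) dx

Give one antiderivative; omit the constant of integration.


Step 1. Substitute u = x**2 + 3, turning ∫(-10*x*exp(-x**2 - 3)) dx into ∫(-5*exp(-u)) du: now ∫(-5*exp(-u)) du.
Step 2. Evaluate the standard form: now 5*exp(-u).
Step 3. Substitute back u = x**2 + 3: now 5*exp(-x**2 - 3).
Answer: 5*exp(-x**2 - 3).


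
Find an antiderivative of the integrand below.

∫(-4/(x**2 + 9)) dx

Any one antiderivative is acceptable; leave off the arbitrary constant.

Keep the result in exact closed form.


Answer: -4*atan(x/3)/3.


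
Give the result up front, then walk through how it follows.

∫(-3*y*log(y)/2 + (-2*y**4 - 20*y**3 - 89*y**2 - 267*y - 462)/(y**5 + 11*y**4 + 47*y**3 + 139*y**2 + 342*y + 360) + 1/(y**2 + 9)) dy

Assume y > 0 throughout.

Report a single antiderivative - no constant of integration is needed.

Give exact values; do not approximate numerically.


The answer is -3*y**2*log(y)/4 + 3*y**2/8 - 2*log(y + 2) + log(y + 4) - log(y + 5) - 2*atan(y/3)/3.
Step 1. Rewrite: now ∫(-3*y*log(y)/2) dy + ∫((-2*y**4 - 20*y**3 - 89*y**2 - 267*y - 462)/(y**5 + 11*y**4 + 47*y**3 + 139*y**2 + 342*y + 360)) dy + ∫(1/(y**2 + 9)) dy.
Step 2. Integrate ∫(-3*y*log(y)/2) dy by parts with u = log(y), dv = (-3*y/2) dy, so v = -3*y**2/4 [assuming y > 0]: now -3*y**2*log(y)/4 + ∫(3*y/4) dy + ∫((-2*y**4 - 20*y**3 - 89*y**2 - 267*y - 462)/(y**5 + 11*y**4 + 47*y**3 + 139*y**2 + 342*y + 360)) dy + ∫(1/(y**2 + 9)) dy.
Step 3. Evaluate the standard form: now -3*y**2*log(y)/4 + 3*y**2/8 + ∫((-2*y**4 - 20*y**3 - 89*y**2 - 267*y - 462)/(y**5 + 11*y**4 + 47*y**3 + 139*y**2 + 342*y + 360)) dy + ∫(1/(y**2 + 9)) dy.
Step 4. Decompose ∫((-2*y**4 - 20*y**3 - 89*y**2 - 267*y - 462)/(y**5 + 11*y**4 + 47*y**3 + 139*y**2 + 342*y + 360)) dy by partial fractions, (-2*y**4 - 20*y**3 - 89*y**2 - 267*y - 462)/(y**5 + 11*y**4 + 47*y**3 + 139*y**2 + 342*y + 360) = -3/(y**2 + 9) - 1/(y + 5) + 1/(y + 4) - 2/(y + 2): now -3*y**2*log(y)/4 + 3*y**2/8 + ∫(-2/(y + 2)) dy + ∫(1/(y + 4)) dy + ∫(-1/(y + 5)) dy + ∫(-3/(y**2 + 9)) dy + ∫(1/(y**2 + 9)) dy.
Step 5. Evaluate the standard form [assuming y > -5]: now -3*y**2*log(y)/4 + 3*y**2/8 - log(y + 5) + ∫(-2/(y + 2)) dy + ∫(1/(y + 4)) dy + ∫(-3/(y**2 + 9)) dy + ∫(1/(y**2 + 9)) dy.
Step 6. Evaluate the standard form [assuming y > -2]: now -3*y**2*log(y)/4 + 3*y**2/8 - 2*log(y + 2) - log(y + 5) + ∫(1/(y + 4)) dy + ∫(-3/(y**2 + 9)) dy + ∫(1/(y**2 + 9)) dy.
Step 7. Evaluate the standard form [assuming y > -4]: now -3*y**2*log(y)/4 + 3*y**2/8 - 2*log(y + 2) + log(y + 4) - log(y + 5) + ∫(-3/(y**2 + 9)) dy + ∫(1/(y**2 + 9)) dy.
Step 8. Evaluate the standard form: now -3*y**2*log(y)/4 + 3*y**2/8 - 2*log(y + 2) + log(y + 4) - log(y + 5) - atan(y/3) + ∫(1/(y**2 + 9)) dy.
Step 9. Evaluate the standard form: now -3*y**2*log(y)/4 + 3*y**2/8 - 2*log(y + 2) + log(y + 4) - log(y + 5) - 2*atan(y/3)/3.
Answer: -3*y**2*log(y)/4 + 3*y**2/8 - 2*log(y + 2) + log(y + 4) - log(y + 5) - 2*atan(y/3)/3.


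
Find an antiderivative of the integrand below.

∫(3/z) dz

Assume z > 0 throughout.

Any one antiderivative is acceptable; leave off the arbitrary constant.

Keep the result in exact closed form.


Answer: 3*log(z).


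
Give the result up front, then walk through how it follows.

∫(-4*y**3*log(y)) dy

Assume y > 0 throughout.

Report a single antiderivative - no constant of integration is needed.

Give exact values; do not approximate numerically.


The answer is -y**4*log(y) + y**4/4.
Step 1. Integrate ∫(-4*y**3*log(y)) dy by parts with u = log(y), dv = (-4*y**3) dy, so v = -y**4 [assuming y > 0]: now -y**4*log(y) + ∫(y**3) dy.
Step 2. Evaluate the standard form: now -y**4*log(y) + y**4/4.
Answer: -y**4*log(y) + y**4/4.


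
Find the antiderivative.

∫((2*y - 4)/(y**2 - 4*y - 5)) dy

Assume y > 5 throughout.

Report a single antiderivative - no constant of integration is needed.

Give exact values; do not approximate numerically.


Answer: log(y - 5) + log(y + 1).


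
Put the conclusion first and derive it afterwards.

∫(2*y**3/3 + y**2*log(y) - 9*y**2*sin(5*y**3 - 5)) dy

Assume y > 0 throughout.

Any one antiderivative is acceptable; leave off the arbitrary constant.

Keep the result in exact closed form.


The answer is y**4/6 + y**3*log(y)/3 - y**3/9 + 3*cos(5*y**3 - 5)/5.
Step 1. Rewrite: now ∫(2*y**3/3) dy + ∫(y**2*log(y)) dy + ∫(-9*y**2*sin(5*y**3 - 5)) dy.
Step 2. Evaluate the standard form: now y**4/6 + ∫(y**2*log(y)) dy + ∫(-9*y**2*sin(5*y**3 - 5)) dy.
Step 3. Substitute u = y**3 - 1, turning ∫(-9*y**2*sin(5*y**3 - 5)) dy into ∫(-3*sin(5*u)) du: now y**4/6 + ∫(y**2*log(y)) dy + ∫(-3*sin(5*u)) du.
Step 4. Evaluate the standard form: now y**4/6 + 3*cos(5*u)/5 + ∫(y**2*log(y)) dy.
Step 5. Substitute back u = y**3 - 1: now y**4/6 + 3*cos(5*y**3 - 5)/5 + ∫(y**2*log(y)) dy.
Step 6. Integrate ∫(y**2*log(y)) dy by parts with u = log(y), dv = (y**2) dy, so v = y**3/3 [assuming y > 0]: now y**4/6 + y**3*log(y)/3 + 3*cos(5*y**3 - 5)/5 + ∫(-y**2/3) dy.
Step 7. Evaluate the standard form: now y**4/6 + y**3*log(y)/3 - y**3/9 + 3*cos(5*y**3 - 5)/5.
Answer: y**4/6 + y**3*log(y)/3 - y**3/9 + 3*cos(5*y**3 - 5)/5.


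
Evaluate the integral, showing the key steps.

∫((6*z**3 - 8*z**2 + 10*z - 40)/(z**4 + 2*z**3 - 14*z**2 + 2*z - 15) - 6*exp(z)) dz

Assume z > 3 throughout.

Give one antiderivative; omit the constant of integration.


Step 1. Rewrite: now ∫((6*z**3 - 8*z**2 + 10*z - 40)/(z**4 + 2*z**3 - 14*z**2 + 2*z - 15)) dz + ∫(-6*exp(z)) dz.
Step 2. Evaluate the standard form: now -6*exp(z) + ∫((6*z**3 - 8*z**2 + 10*z - 40)/(z**4 + 2*z**3 - 14*z**2 + 2*z - 15)) dz.
Step 3. Decompose ∫((6*z**3 - 8*z**2 + 10*z - 40)/(z**4 + 2*z**3 - 14*z**2 + 2*z - 15)) dz by partial fractions, (6*z**3 - 8*z**2 + 10*z - 40)/(z**4 + 2*z**3 - 14*z**2 + 2*z - 15) = 2/(z**2 + 1) + 5/(z + 5) + 1/(z - 3): now -6*exp(z) + ∫(1/(z - 3)) dz + ∫(5/(z + 5)) dz + ∫(2/(z**2 + 1)) dz.
Step 4. Evaluate the standard form [assuming z > -5]: now -6*exp(z) + 5*log(z + 5) + ∫(1/(z - 3)) dz + ∫(2/(z**2 + 1)) dz.
Step 5. Evaluate the standard form [assuming z > 3]: now -6*exp(z) + log(z - 3) + 5*log(z + 5) + ∫(2/(z**2 + 1)) dz.
Step 6. Evaluate the standard form: now -6*exp(z) + log(z - 3) + 5*log(z + 5) + 2*atan(z).
Answer: -6*exp(z) + log(z - 3) + 5*log(z + 5) + 2*atan(z).


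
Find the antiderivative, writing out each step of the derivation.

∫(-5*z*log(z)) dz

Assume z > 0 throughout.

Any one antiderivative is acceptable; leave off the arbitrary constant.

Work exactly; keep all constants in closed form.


Step 1. Integrate ∫(-5*z*log(z)) dz by parts with u = log(z), dv = (-5*z) dz, so v = -5*z**2/2 [assuming z > 0]: now -5*z**2*log(z)/2 + ∫(5*z/2) dz.
Step 2. Evaluate the standard form: now -5*z**2*log(z)/2 + 5*z**2/4.
Answer: -5*z**2*log(z)/2 + 5*z**2/4.


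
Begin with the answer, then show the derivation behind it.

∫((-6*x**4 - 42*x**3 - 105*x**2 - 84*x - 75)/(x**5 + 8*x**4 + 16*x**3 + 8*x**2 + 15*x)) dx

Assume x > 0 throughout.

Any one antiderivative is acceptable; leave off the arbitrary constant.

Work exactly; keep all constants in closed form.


The answer is -5*log(x) + 2*log(x + 3) - 3*log(x + 5) - 3*atan(x).
Step 1. Decompose ∫((-6*x**4 - 42*x**3 - 105*x**2 - 84*x - 75)/(x**5 + 8*x**4 + 16*x**3 + 8*x**2 + 15*x)) dx by partial fractions, (-6*x**4 - 42*x**3 - 105*x**2 - 84*x - 75)/(x**5 + 8*x**4 + 16*x**3 + 8*x**2 + 15*x) = -3/(x**2 + 1) - 3/(x + 5) + 2/(x + 3) - 5/x: now ∫(-5/x) dx + ∫(2/(x + 3)) dx + ∫(-3/(x + 5)) dx + ∫(-3/(x**2 + 1)) dx.
Step 2. Evaluate the standard form [assuming x > -3]: now 2*log(x + 3) + ∫(-5/x) dx + ∫(-3/(x + 5)) dx + ∫(-3/(x**2 + 1)) dx.
Step 3. Evaluate the standard form [assuming x > -5]: now 2*log(x + 3) - 3*log(x + 5) + ∫(-5/x) dx + ∫(-3/(x**2 + 1)) dx.
Step 4. Evaluate the standard form [assuming x > 0]: now -5*log(x) + 2*log(x + 3) - 3*log(x + 5) + ∫(-3/(x**2 + 1)) dx.
Step 5. Evaluate the standard form: now -5*log(x) + 2*log(x + 3) - 3*log(x + 5) - 3*atan(x).
Answer: -5*log(x) + 2*log(x + 3) - 3*log(x + 5) - 3*atan(x).


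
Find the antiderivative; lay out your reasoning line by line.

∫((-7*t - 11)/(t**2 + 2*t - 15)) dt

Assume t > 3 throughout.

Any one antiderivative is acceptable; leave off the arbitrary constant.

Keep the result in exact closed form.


Step 1. Decompose ∫((-7*t - 11)/(t**2 + 2*t - 15)) dt by partial fractions, (-7*t - 11)/(t**2 + 2*t - 15) = -3/(t + 5) - 4/(t - 3): now ∫(-4/(t - 3)) dt + ∫(-3/(t + 5)) dt.
Step 2. Evaluate the standard form [assuming t > -5]: now -3*log(t + 5) + ∫(-4/(t - 3)) dt.
Step 3. Evaluate the standard form [assuming t > 3]: now -4*log(t - 3) - 3*log(t + 5).
Answer: -4*log(t - 3) - 3*log(t + 5).


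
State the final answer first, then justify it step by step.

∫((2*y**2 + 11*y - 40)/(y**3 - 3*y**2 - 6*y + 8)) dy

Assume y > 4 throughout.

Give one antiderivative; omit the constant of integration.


The answer is 2*log(y - 4) + 3*log(y - 1) - 3*log(y + 2).
Step 1. Decompose ∫((2*y**2 + 11*y - 40)/(y**3 - 3*y**2 - 6*y + 8)) dy by partial fractions, (2*y**2 + 11*y - 40)/(y**3 - 3*y**2 - 6*y + 8) = -3/(y + 2) + 3/(y - 1) + 2/(y - 4): now ∫(2/(y - 4)) dy + ∫(3/(y - 1)) dy + ∫(-3/(y + 2)) dy.
Step 2. Evaluate the standard form [assuming y > 1]: now 3*log(y - 1) + ∫(2/(y - 4)) dy + ∫(-3/(y + 2)) dy.
Step 3. Evaluate the standard form [assuming y > -2]: now 3*log(y - 1) - 3*log(y + 2) + ∫(2/(y - 4)) dy.
Step 4. Evaluate the standard form [assuming y > 4]: now 2*log(y - 4) + 3*log(y - 1) - 3*log(y + 2).
Answer: 2*log(y - 4) + 3*log(y - 1) - 3*log(y + 2).


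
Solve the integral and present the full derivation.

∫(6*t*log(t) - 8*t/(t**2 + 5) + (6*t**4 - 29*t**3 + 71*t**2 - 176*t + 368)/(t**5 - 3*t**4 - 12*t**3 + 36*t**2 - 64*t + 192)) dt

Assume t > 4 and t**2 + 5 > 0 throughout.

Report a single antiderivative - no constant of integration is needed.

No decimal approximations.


Step 1. Rewrite: now ∫(-8*t/(t**2 + 5)) dt + ∫(6*t*log(t)) dt + ∫((6*t**4 - 29*t**3 + 71*t**2 - 176*t + 368)/(t**5 - 3*t**4 - 12*t**3 + 36*t**2 - 64*t + 192)) dt.
Step 2. Integrate ∫(6*t*log(t)) dt by parts with u = log(t), dv = (6*t) dt, so v = 3*t**2 [assuming t > 0]: now 3*t**2*log(t) + ∫(-3*t) dt + ∫(-8*t/(t**2 + 5)) dt + ∫((6*t**4 - 29*t**3 + 71*t**2 - 176*t + 368)/(t**5 - 3*t**4 - 12*t**3 + 36*t**2 - 64*t + 192)) dt.
Step 3. Evaluate the standard form: now 3*t**2*log(t) - 3*t**2/2 + ∫(-8*t/(t**2 + 5)) dt + ∫((6*t**4 - 29*t**3 + 71*t**2 - 176*t + 368)/(t**5 - 3*t**4 - 12*t**3 + 36*t**2 - 64*t + 192)) dt.
Step 4. Decompose ∫((6*t**4 - 29*t**3 + 71*t**2 - 176*t + 368)/(t**5 - 3*t**4 - 12*t**3 + 36*t**2 - 64*t + 192)) dt by partial fractions, (6*t**4 - 29*t**3 + 71*t**2 - 176*t + 368)/(t**5 - 3*t**4 - 12*t**3 + 36*t**2 - 64*t + 192) = 3/(t**2 + 4) + 5/(t + 4) - 2/(t - 3) + 3/(t - 4): now 3*t**2*log(t) - 3*t**2/2 + ∫(-8*t/(t**2 + 5)) dt + ∫(3/(t - 4)) dt + ∫(-2/(t - 3)) dt + ∫(5/(t + 4)) dt + ∫(3/(t**2 + 4)) dt.
Step 5. Evaluate the standard form [assuming t > 4]: now 3*t**2*log(t) - 3*t**2/2 + 3*log(t - 4) + ∫(-8*t/(t**2 + 5)) dt + ∫(-2/(t - 3)) dt + ∫(5/(t + 4)) dt + ∫(3/(t**2 + 4)) dt.
Step 6. Evaluate the standard form [assuming t > -4]: now 3*t**2*log(t) - 3*t**2/2 + 3*log(t - 4) + 5*log(t + 4) + ∫(-8*t/(t**2 + 5)) dt + ∫(-2/(t - 3)) dt + ∫(3/(t**2 + 4)) dt.
Step 7. Evaluate the standard form [assuming t > 3]: now 3*t**2*log(t) - 3*t**2/2 + 3*log(t - 4) - 2*log(t - 3) + 5*log(t + 4) + ∫(-8*t/(t**2 + 5)) dt + ∫(3/(t**2 + 4)) dt.
Step 8. Evaluate the standard form: now 3*t**2*log(t) - 3*t**2/2 + 3*log(t - 4) - 2*log(t - 3) + 5*log(t + 4) + 3*atan(t/2)/2 + ∫(-8*t/(t**2 + 5)) dt.
Step 9. Substitute u = t**2 + 5, turning ∫(-8*t/(t**2 + 5)) dt into ∫(-4/u) du: now 3*t**2*log(t) - 3*t**2/2 + 3*log(t - 4) - 2*log(t - 3) + 5*log(t + 4) + 3*atan(t/2)/2 + ∫(-4/u) du.
Step 10. Evaluate the standard form [assuming u > 0]: now 3*t**2*log(t) - 3*t**2/2 - 4*log(u) + 3*log(t - 4) - 2*log(t - 3) + 5*log(t + 4) + 3*atan(t/2)/2.
Step 11. Substitute back u = t**2 + 5: now 3*t**2*log(t) - 3*t**2/2 + 3*log(t - 4) - 2*log(t - 3) + 5*log(t + 4) - 4*log(t**2 + 5) + 3*atan(t/2)/2.
Answer: 3*t**2*log(t) - 3*t**2/2 + 3*log(t - 4) - 2*log(t - 3) + 5*log(t + 4) - 4*log(t**2 + 5) + 3*atan(t/2)/2.


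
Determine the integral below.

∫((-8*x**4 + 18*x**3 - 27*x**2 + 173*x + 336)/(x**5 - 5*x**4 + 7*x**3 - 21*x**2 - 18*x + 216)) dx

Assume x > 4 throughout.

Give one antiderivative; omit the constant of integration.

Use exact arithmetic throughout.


Answer: -2*log(x - 4) - 5*log(x - 3) - log(x + 2) - atan(x/3)/3.


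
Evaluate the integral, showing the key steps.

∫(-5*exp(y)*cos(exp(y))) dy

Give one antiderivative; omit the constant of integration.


Step 1. Substitute u = exp(y), turning ∫(-5*exp(y)*cos(exp(y))) dy into ∫(-5*cos(u)) du: now ∫(-5*cos(u)) du.
Step 2. Evaluate the standard form: now -5*sin(u).
Step 3. Substitute back u = exp(y): now -5*sin(exp(y)).
Answer: -5*sin(exp(y)).


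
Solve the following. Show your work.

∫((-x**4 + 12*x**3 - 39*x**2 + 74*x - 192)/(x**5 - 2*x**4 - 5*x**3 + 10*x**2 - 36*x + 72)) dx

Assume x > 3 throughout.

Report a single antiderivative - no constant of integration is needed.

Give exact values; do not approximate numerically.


Step 1. Decompose ∫((-x**4 + 12*x**3 - 39*x**2 + 74*x - 192)/(x**5 - 2*x**4 - 5*x**3 + 10*x**2 - 36*x + 72)) dx by partial fractions, (-x**4 + 12*x**3 - 39*x**2 + 74*x - 192)/(x**5 - 2*x**4 - 5*x**3 + 10*x**2 - 36*x + 72) = -2/(x**2 + 4) - 3/(x + 3) + 3/(x - 2) - 1/(x - 3): now ∫(-1/(x - 3)) dx + ∫(3/(x - 2)) dx + ∫(-3/(x + 3)) dx + ∫(-2/(x**2 + 4)) dx.
Step 2. Evaluate the standard form [assuming x > -3]: now -3*log(x + 3) + ∫(-1/(x - 3)) dx + ∫(3/(x - 2)) dx + ∫(-2/(x**2 + 4)) dx.
Step 3. Evaluate the standard form [assuming x > 3]: now -log(x - 3) - 3*log(x + 3) + ∫(3/(x - 2)) dx + ∫(-2/(x**2 + 4)) dx.
Step 4. Evaluate the standard form [assuming x > 2]: now -log(x - 3) + 3*log(x - 2) - 3*log(x + 3) + ∫(-2/(x**2 + 4)) dx.
Step 5. Evaluate the standard form: now -log(x - 3) + 3*log(x - 2) - 3*log(x + 3) - atan(x/2).
Answer: -log(x - 3) + 3*log(x - 2) - 3*log(x + 3) - atan(x/2).


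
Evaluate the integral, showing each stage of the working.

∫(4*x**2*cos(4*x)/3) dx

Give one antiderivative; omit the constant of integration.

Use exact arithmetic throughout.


Step 1. Integrate ∫(4*x**2*cos(4*x)/3) dx by parts with u = x**2, dv = (4*cos(4*x)/3) dx, so v = sin(4*x)/3: now x**2*sin(4*x)/3 + ∫(-2*x*sin(4*x)/3) dx.
Step 2. Integrate ∫(-2*x*sin(4*x)/3) dx by parts with u = x, dv = (-2*sin(4*x)/3) dx, so v = cos(4*x)/6: now x**2*sin(4*x)/3 + x*cos(4*x)/6 + ∫(-cos(4*x)/6) dx.
Step 3. Evaluate the standard form: now x**2*sin(4*x)/3 + x*cos(4*x)/6 - sin(4*x)/24.
Answer: x**2*sin(4*x)/3 + x*cos(4*x)/6 - sin(4*x)/24.


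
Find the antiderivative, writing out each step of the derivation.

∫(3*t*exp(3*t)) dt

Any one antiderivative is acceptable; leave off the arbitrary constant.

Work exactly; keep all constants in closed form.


Step 1. Integrate ∫(3*t*exp(3*t)) dt by parts with u = t, dv = (3*exp(3*t)) dt, so v = exp(3*t): now t*exp(3*t) + ∫(-exp(3*t)) dt.
Step 2. Evaluate the standard form: now t*exp(3*t) - exp(3*t)/3.
Answer: t*exp(3*t) - exp(3*t)/3.


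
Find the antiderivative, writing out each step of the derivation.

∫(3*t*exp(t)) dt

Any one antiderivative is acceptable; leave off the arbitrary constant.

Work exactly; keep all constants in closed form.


Step 1. Integrate ∫(3*t*exp(t)) dt by parts with u = t, dv = (3*exp(t)) dt, so v = 3*exp(t): now 3*t*exp(t) + ∫(-3*exp(t)) dt.
Step 2. Evaluate the standard form: now 3*t*exp(t) - 3*exp(t).
Answer: 3*t*exp(t) - 3*exp(t).


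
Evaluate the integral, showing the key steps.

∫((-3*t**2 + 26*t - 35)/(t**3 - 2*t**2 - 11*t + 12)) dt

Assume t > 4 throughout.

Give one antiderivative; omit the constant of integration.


Step 1. Decompose ∫((-3*t**2 + 26*t - 35)/(t**3 - 2*t**2 - 11*t + 12)) dt by partial fractions, (-3*t**2 + 26*t - 35)/(t**3 - 2*t**2 - 11*t + 12) = -5/(t + 3) + 1/(t - 1) + 1/(t - 4): now ∫(1/(t - 4)) dt + ∫(1/(t - 1)) dt + ∫(-5/(t + 3)) dt.
Step 2. Evaluate the standard form [assuming t > 4]: now log(t - 4) + ∫(1/(t - 1)) dt + ∫(-5/(t + 3)) dt.
Step 3. Evaluate the standard form [assuming t > 1]: now log(t - 4) + log(t - 1) + ∫(-5/(t + 3)) dt.
Step 4. Evaluate the standard form [assuming t > -3]: now log(t - 4) + log(t - 1) - 5*log(t + 3).
Answer: log(t - 4) + log(t - 1) - 5*log(t + 3).


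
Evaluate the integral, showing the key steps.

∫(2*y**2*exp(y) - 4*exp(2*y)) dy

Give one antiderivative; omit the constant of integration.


Step 1. Rewrite: now ∫(2*y**2*exp(y)) dy + ∫(-4*exp(2*y)) dy.
Step 2. Evaluate the standard form: now -2*exp(2*y) + ∫(2*y**2*exp(y)) dy.
Step 3. Integrate ∫(2*y**2*exp(y)) dy by parts with u = y**2, dv = (2*exp(y)) dy, so v = 2*exp(y): now 2*y**2*exp(y) - 2*exp(2*y) + ∫(-4*y*exp(y)) dy.
Step 4. Integrate ∫(-4*y*exp(y)) dy by parts with u = y, dv = (-4*exp(y)) dy, so v = -4*exp(y): now 2*y**2*exp(y) - 4*y*exp(y) - 2*exp(2*y) + ∫(4*exp(y)) dy.
Step 5. Evaluate the standard form: now 2*y**2*exp(y) - 4*y*exp(y) - 2*exp(2*y) + 4*exp(y).
Answer: 2*y**2*exp(y) - 4*y*exp(y) - 2*exp(2*y) + 4*exp(y).


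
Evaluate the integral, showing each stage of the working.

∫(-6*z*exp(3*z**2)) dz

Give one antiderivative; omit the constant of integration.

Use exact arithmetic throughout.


Step 1. Substitute u = z**2, turning ∫(-6*z*exp(3*z**2)) dz into ∫(-3*exp(3*u)) du: now ∫(-3*exp(3*u)) du.
Step 2. Evaluate the standard form: now -exp(3*u).
Step 3. Substitute back u = z**2: now -exp(3*z**2).
Answer: -exp(3*z**2).


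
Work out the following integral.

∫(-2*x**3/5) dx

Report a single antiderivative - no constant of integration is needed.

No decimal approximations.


Answer: -x**4/10.


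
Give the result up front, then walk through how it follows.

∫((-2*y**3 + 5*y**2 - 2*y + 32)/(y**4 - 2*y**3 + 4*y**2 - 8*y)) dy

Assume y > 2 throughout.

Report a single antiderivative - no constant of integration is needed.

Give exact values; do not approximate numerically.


The answer is -4*log(y) + 2*log(y - 2) - 3*atan(y/2)/2.
Step 1. Decompose ∫((-2*y**3 + 5*y**2 - 2*y + 32)/(y**4 - 2*y**3 + 4*y**2 - 8*y)) dy by partial fractions, (-2*y**3 + 5*y**2 - 2*y + 32)/(y**4 - 2*y**3 + 4*y**2 - 8*y) = -3/(y**2 + 4) + 2/(y - 2) - 4/y: now ∫(-4/y) dy + ∫(2/(y - 2)) dy + ∫(-3/(y**2 + 4)) dy.
Step 2. Evaluate the standard form [assuming y > 0]: now -4*log(y) + ∫(2/(y - 2)) dy + ∫(-3/(y**2 + 4)) dy.
Step 3. Evaluate the standard form [assuming y > 2]: now -4*log(y) + 2*log(y - 2) + ∫(-3/(y**2 + 4)) dy.
Step 4. Evaluate the standard form: now -4*log(y) + 2*log(y - 2) - 3*atan(y/2)/2.
Answer: -4*log(y) + 2*log(y - 2) - 3*atan(y/2)/2.


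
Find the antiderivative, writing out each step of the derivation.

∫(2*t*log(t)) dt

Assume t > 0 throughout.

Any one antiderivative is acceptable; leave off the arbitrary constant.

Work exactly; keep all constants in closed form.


Step 1. Integrate ∫(2*t*log(t)) dt by parts with u = log(t), dv = (2*t) dt, so v = t**2 [assuming t > 0]: now t**2*log(t) + ∫(-t) dt.
Step 2. Evaluate the standard form: now t**2*log(t) - t**2/2.
Answer: t**2*log(t) - t**2/2.


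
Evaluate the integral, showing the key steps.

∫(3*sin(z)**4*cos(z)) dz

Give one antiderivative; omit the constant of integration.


Step 1. Substitute u = sin(z), turning ∫(3*sin(z)**4*cos(z)) dz into ∫(3*u**4) du: now ∫(3*u**4) du.
Step 2. Evaluate the standard form: now 3*u**5/5.
Step 3. Substitute back u = sin(z): now 3*sin(z)**5/5.
Answer: 3*sin(z)**5/5.


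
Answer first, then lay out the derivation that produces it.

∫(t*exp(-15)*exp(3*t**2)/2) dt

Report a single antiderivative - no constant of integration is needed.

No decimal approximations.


The answer is exp(3*t**2 - 15)/12.
Step 1. Substitute u = t**2 - 5, turning ∫(t*exp(-15)*exp(3*t**2)/2) dt into ∫(exp(3*u)/4) du: now ∫(exp(3*u)/4) du.
Step 2. Evaluate the standard form: now exp(3*u)/12.
Step 3. Substitute back u = t**2 - 5: now exp(3*t**2 - 15)/12.
Answer: exp(3*t**2 - 15)/12.


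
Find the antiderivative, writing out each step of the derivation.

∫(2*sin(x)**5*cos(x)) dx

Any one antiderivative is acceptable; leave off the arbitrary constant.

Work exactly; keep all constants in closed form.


Step 1. Substitute u = sin(x), turning ∫(2*sin(x)**5*cos(x)) dx into ∫(2*u**5) du: now ∫(2*u**5) du.
Step 2. Evaluate the standard form: now u**6/3.
Step 3. Substitute back u = sin(x): now sin(x)**6/3.
Answer: sin(x)**6/3.


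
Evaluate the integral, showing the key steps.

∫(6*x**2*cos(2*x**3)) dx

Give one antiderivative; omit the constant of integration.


Step 1. Substitute u = x**3, turning ∫(6*x**2*cos(2*x**3)) dx into ∫(2*cos(2*u)) du: now ∫(2*cos(2*u)) du.
Step 2. Evaluate the standard form: now sin(2*u).
Step 3. Substitute back u = x**3: now sin(2*x**3).
Answer: sin(2*x**3).


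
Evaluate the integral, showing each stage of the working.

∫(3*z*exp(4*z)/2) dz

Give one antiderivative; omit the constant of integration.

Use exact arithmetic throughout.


Step 1. Integrate ∫(3*z*exp(4*z)/2) dz by parts with u = z, dv = (3*exp(4*z)/2) dz, so v = 3*exp(4*z)/8: now 3*z*exp(4*z)/8 + ∫(-3*exp(4*z)/8) dz.
Step 2. Evaluate the standard form: now 3*z*exp(4*z)/8 - 3*exp(4*z)/32.
Answer: 3*z*exp(4*z)/8 - 3*exp(4*z)/32.


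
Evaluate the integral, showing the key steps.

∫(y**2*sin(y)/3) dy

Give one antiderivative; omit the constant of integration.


Step 1. Integrate ∫(y**2*sin(y)/3) dy by parts with u = y**2, dv = (sin(y)/3) dy, so v = -cos(y)/3: now -y**2*cos(y)/3 + ∫(2*y*cos(y)/3) dy.
Step 2. Integrate ∫(2*y*cos(y)/3) dy by parts with u = y, dv = (2*cos(y)/3) dy, so v = 2*sin(y)/3: now -y**2*cos(y)/3 + 2*y*sin(y)/3 + ∫(-2*sin(y)/3) dy.
Step 3. Evaluate the standard form: now -y**2*cos(y)/3 + 2*y*sin(y)/3 + 2*cos(y)/3.
Answer: -y**2*cos(y)/3 + 2*y*sin(y)/3 + 2*cos(y)/3.


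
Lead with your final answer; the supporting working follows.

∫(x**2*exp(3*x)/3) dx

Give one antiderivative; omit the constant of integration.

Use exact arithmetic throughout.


The answer is x**2*exp(3*x)/9 - 2*x*exp(3*x)/27 + 2*exp(3*x)/81.
Step 1. Integrate ∫(x**2*exp(3*x)/3) dx by parts with u = x**2, dv = (exp(3*x)/3) dx, so v = exp(3*x)/9: now x**2*exp(3*x)/9 + ∫(-2*x*exp(3*x)/9) dx.
Step 2. Integrate ∫(-2*x*exp(3*x)/9) dx by parts with u = x, dv = (-2*exp(3*x)/9) dx, so v = -2*exp(3*x)/27: now x**2*exp(3*x)/9 - 2*x*exp(3*x)/27 + ∫(2*exp(3*x)/27) dx.
Step 3. Evaluate the standard form: now x**2*exp(3*x)/9 - 2*x*exp(3*x)/27 + 2*exp(3*x)/81.
Answer: x**2*exp(3*x)/9 - 2*x*exp(3*x)/27 + 2*exp(3*x)/81.


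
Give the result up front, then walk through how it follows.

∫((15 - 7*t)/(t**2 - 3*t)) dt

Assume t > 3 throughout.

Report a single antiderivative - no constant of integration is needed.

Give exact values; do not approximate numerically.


The answer is -5*log(t) - 2*log(t - 3).
Step 1. Decompose ∫((15 - 7*t)/(t**2 - 3*t)) dt by partial fractions, (15 - 7*t)/(t**2 - 3*t) = -2/(t - 3) - 5/t: now ∫(-5/t) dt + ∫(-2/(t - 3)) dt.
Step 2. Evaluate the standard form [assuming t > 3]: now -2*log(t - 3) + ∫(-5/t) dt.
Step 3. Evaluate the standard form [assuming t > 0]: now -5*log(t) - 2*log(t - 3).
Answer: -5*log(t) - 2*log(t - 3).


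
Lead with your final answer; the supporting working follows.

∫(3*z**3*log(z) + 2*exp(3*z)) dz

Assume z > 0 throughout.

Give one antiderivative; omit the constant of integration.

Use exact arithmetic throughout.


The answer is 3*z**4*log(z)/4 - 3*z**4/16 + 2*exp(3*z)/3.
Step 1. Rewrite: now ∫(3*z**3*log(z)) dz + ∫(2*exp(3*z)) dz.
Step 2. Integrate ∫(3*z**3*log(z)) dz by parts with u = log(z), dv = (3*z**3) dz, so v = 3*z**4/4 [assuming z > 0]: now 3*z**4*log(z)/4 + ∫(-3*z**3/4) dz + ∫(2*exp(3*z)) dz.
Step 3. Evaluate the standard form: now 3*z**4*log(z)/4 - 3*z**4/16 + ∫(2*exp(3*z)) dz.
Step 4. Evaluate the standard form: now 3*z**4*log(z)/4 - 3*z**4/16 + 2*exp(3*z)/3.
Answer: 3*z**4*log(z)/4 - 3*z**4/16 + 2*exp(3*z)/3.


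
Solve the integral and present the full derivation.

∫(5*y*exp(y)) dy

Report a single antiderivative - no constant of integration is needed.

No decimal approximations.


Step 1. Integrate ∫(5*y*exp(y)) dy by parts with u = y, dv = (5*exp(y)) dy, so v = 5*exp(y): now 5*y*exp(y) + ∫(-5*exp(y)) dy.
Step 2. Evaluate the standard form: now 5*y*exp(y) - 5*exp(y).
Answer: 5*y*exp(y) - 5*exp(y).


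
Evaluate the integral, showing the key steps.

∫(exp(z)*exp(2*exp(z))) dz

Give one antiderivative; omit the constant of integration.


Step 1. Substitute u = exp(z), turning ∫(exp(z)*exp(2*exp(z))) dz into ∫(exp(2*u)) du: now ∫(exp(2*u)) du.
Step 2. Evaluate the standard form: now exp(2*u)/2.
Step 3. Substitute back u = exp(z): now exp(2*exp(z))/2.
Answer: exp(2*exp(z))/2.


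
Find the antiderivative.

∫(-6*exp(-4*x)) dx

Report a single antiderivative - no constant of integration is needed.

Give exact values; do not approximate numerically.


Answer: 3*exp(-4*x)/2.


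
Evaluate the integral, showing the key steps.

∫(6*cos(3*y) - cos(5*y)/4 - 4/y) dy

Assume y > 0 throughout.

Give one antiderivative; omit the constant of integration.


Step 1. Rewrite: now ∫(-4/y) dy + ∫(6*cos(3*y)) dy + ∫(-cos(5*y)/4) dy.
Step 2. Evaluate the standard form [assuming y > 0]: now -4*log(y) + ∫(6*cos(3*y)) dy + ∫(-cos(5*y)/4) dy.
Step 3. Evaluate the standard form: now -4*log(y) + 2*sin(3*y) + ∫(-cos(5*y)/4) dy.
Step 4. Evaluate the standard form: now -4*log(y) + 2*sin(3*y) - sin(5*y)/20.
Answer: -4*log(y) + 2*sin(3*y) - sin(5*y)/20.


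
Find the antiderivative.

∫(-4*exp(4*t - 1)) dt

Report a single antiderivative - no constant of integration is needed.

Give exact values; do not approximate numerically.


Answer: -exp(4*t - 1).


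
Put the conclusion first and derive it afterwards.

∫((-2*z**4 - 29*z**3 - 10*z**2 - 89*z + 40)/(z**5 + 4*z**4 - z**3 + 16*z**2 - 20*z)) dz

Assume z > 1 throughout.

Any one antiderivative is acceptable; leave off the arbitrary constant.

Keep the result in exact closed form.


The answer is -2*log(z) - 3*log(z - 1) + 3*log(z + 5) - 3*atan(z/2)/2.
Step 1. Decompose ∫((-2*z**4 - 29*z**3 - 10*z**2 - 89*z + 40)/(z**5 + 4*z**4 - z**3 + 16*z**2 - 20*z)) dz by partial fractions, (-2*z**4 - 29*z**3 - 10*z**2 - 89*z + 40)/(z**5 + 4*z**4 - z**3 + 16*z**2 - 20*z) = -3/(z**2 + 4) + 3/(z + 5) - 3/(z - 1) - 2/z: now ∫(-2/z) dz + ∫(-3/(z - 1)) dz + ∫(3/(z + 5)) dz + ∫(-3/(z**2 + 4)) dz.
Step 2. Evaluate the standard form [assuming z > -5]: now 3*log(z + 5) + ∫(-2/z) dz + ∫(-3/(z - 1)) dz + ∫(-3/(z**2 + 4)) dz.
Step 3. Evaluate the standard form [assuming z > 1]: now -3*log(z - 1) + 3*log(z + 5) + ∫(-2/z) dz + ∫(-3/(z**2 + 4)) dz.
Step 4. Evaluate the standard form [assuming z > 0]: now -2*log(z) - 3*log(z - 1) + 3*log(z + 5) + ∫(-3/(z**2 + 4)) dz.
Step 5. Evaluate the standard form: now -2*log(z) - 3*log(z - 1) + 3*log(z + 5) - 3*atan(z/2)/2.
Answer: -2*log(z) - 3*log(z - 1) + 3*log(z + 5) - 3*atan(z/2)/2.


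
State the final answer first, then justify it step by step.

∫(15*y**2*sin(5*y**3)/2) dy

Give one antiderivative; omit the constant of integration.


The answer is -cos(5*y**3)/2.
Step 1. Substitute u = y**3, turning ∫(15*y**2*sin(5*y**3)/2) dy into ∫(5*sin(5*u)/2) du: now ∫(5*sin(5*u)/2) du.
Step 2. Evaluate the standard form: now -cos(5*u)/2.
Step 3. Substitute back u = y**3: now -cos(5*y**3)/2.
Answer: -cos(5*y**3)/2.


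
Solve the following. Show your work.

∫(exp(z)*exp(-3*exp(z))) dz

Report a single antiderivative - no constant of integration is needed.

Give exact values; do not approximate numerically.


Step 1. Substitute u = exp(z), turning ∫(exp(z)*exp(-3*exp(z))) dz into ∫(exp(-3*u)) du: now ∫(exp(-3*u)) du.
Step 2. Evaluate the standard form: now -exp(-3*u)/3.
Step 3. Substitute back u = exp(z): now -exp(-3*exp(z))/3.
Answer: -exp(-3*exp(z))/3.


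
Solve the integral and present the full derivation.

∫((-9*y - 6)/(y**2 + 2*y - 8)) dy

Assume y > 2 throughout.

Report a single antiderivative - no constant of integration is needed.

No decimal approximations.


Step 1. Decompose ∫((-9*y - 6)/(y**2 + 2*y - 8)) dy by partial fractions, (-9*y - 6)/(y**2 + 2*y - 8) = -5/(y + 4) - 4/(y - 2): now ∫(-4/(y - 2)) dy + ∫(-5/(y + 4)) dy.
Step 2. Evaluate the standard form [assuming y > 2]: now -4*log(y - 2) + ∫(-5/(y + 4)) dy.
Step 3. Evaluate the standard form [assuming y > -4]: now -4*log(y - 2) - 5*log(y + 4).
Answer: -4*log(y - 2) - 5*log(y + 4).


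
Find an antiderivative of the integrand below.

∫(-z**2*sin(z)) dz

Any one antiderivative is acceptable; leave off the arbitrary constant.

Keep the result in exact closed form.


Answer: z**2*cos(z) - 2*z*sin(z) - 2*cos(z).


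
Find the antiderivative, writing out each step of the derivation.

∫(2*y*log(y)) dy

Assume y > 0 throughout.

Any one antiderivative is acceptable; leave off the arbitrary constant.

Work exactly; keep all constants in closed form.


Step 1. Integrate ∫(2*y*log(y)) dy by parts with u = log(y), dv = (2*y) dy, so v = y**2 [assuming y > 0]: now y**2*log(y) + ∫(-y) dy.
Step 2. Evaluate the standard form: now y**2*log(y) - y**2/2.
Answer: y**2*log(y) - y**2/2.


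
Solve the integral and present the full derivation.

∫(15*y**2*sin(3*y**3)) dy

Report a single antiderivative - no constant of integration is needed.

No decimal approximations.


Step 1. Substitute u = y**3, turning ∫(15*y**2*sin(3*y**3)) dy into ∫(5*sin(3*u)) du: now ∫(5*sin(3*u)) du.
Step 2. Evaluate the standard form: now -5*cos(3*u)/3.
Step 3. Substitute back u = y**3: now -5*cos(3*y**3)/3.
Answer: -5*cos(3*y**3)/3.


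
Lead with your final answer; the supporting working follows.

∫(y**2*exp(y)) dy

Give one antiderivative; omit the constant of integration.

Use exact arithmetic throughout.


The answer is y**2*exp(y) - 2*y*exp(y) + 2*exp(y).
Step 1. Integrate ∫(y**2*exp(y)) dy by parts with u = y**2, dv = (exp(y)) dy, so v = exp(y): now y**2*exp(y) + ∫(-2*y*exp(y)) dy.
Step 2. Integrate ∫(-2*y*exp(y)) dy by parts with u = y, dv = (-2*exp(y)) dy, so v = -2*exp(y): now y**2*exp(y) - 2*y*exp(y) + ∫(2*exp(y)) dy.
Step 3. Evaluate the standard form: now y**2*exp(y) - 2*y*exp(y) + 2*exp(y).
Answer: y**2*exp(y) - 2*y*exp(y) + 2*exp(y).


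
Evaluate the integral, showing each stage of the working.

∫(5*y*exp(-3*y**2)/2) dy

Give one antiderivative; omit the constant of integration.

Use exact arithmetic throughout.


Step 1. Substitute u = y**2, turning ∫(5*y*exp(-3*y**2)/2) dy into ∫(5*exp(-3*u)/4) du: now ∫(5*exp(-3*u)/4) du.
Step 2. Evaluate the standard form: now -5*exp(-3*u)/12.
Step 3. Substitute back u = y**2: now -5*exp(-3*y**2)/12.
Answer: -5*exp(-3*y**2)/12.


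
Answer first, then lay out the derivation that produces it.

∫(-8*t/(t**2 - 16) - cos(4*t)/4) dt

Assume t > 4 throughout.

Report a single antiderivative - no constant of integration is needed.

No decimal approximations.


The answer is -4*log(t - 4) - 4*log(t + 4) - sin(4*t)/16.
Step 1. Rewrite: now ∫(-8*t/(t**2 - 16)) dt + ∫(-cos(4*t)/4) dt.
Step 2. Decompose ∫(-8*t/(t**2 - 16)) dt by partial fractions, -8*t/(t**2 - 16) = -4/(t + 4) - 4/(t - 4): now ∫(-4/(t - 4)) dt + ∫(-4/(t + 4)) dt + ∫(-cos(4*t)/4) dt.
Step 3. Evaluate the standard form [assuming t > 4]: now -4*log(t - 4) + ∫(-4/(t + 4)) dt + ∫(-cos(4*t)/4) dt.
Step 4. Evaluate the standard form [assuming t > -4]: now -4*log(t - 4) - 4*log(t + 4) + ∫(-cos(4*t)/4) dt.
Step 5. Evaluate the standard form: now -4*log(t - 4) - 4*log(t + 4) - sin(4*t)/16.
Answer: -4*log(t - 4) - 4*log(t + 4) - sin(4*t)/16.


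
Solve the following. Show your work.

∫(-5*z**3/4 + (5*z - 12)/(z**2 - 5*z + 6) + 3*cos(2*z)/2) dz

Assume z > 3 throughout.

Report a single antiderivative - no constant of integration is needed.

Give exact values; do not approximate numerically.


Step 1. Rewrite: now ∫(-5*z**3/4) dz + ∫((5*z - 12)/(z**2 - 5*z + 6)) dz + ∫(3*cos(2*z)/2) dz.
Step 2. Evaluate the standard form: now -5*z**4/16 + ∫((5*z - 12)/(z**2 - 5*z + 6)) dz + ∫(3*cos(2*z)/2) dz.
Step 3. Evaluate the standard form: now -5*z**4/16 + 3*sin(2*z)/4 + ∫((5*z - 12)/(z**2 - 5*z + 6)) dz.
Step 4. Decompose ∫((5*z - 12)/(z**2 - 5*z + 6)) dz by partial fractions, (5*z - 12)/(z**2 - 5*z + 6) = 2/(z - 2) + 3/(z - 3): now -5*z**4/16 + 3*sin(2*z)/4 + ∫(3/(z - 3)) dz + ∫(2/(z - 2)) dz.
Step 5. Evaluate the standard form [assuming z > 3]: now -5*z**4/16 + 3*log(z - 3) + 3*sin(2*z)/4 + ∫(2/(z - 2)) dz.
Step 6. Evaluate the standard form [assuming z > 2]: now -5*z**4/16 + 3*log(z - 3) + 2*log(z - 2) + 3*sin(2*z)/4.
Answer: -5*z**4/16 + 3*log(z - 3) + 2*log(z - 2) + 3*sin(2*z)/4.


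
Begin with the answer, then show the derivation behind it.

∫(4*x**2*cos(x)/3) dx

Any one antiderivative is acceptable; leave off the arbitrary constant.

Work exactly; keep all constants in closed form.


The answer is 4*x**2*sin(x)/3 + 8*x*cos(x)/3 - 8*sin(x)/3.
Step 1. Integrate ∫(4*x**2*cos(x)/3) dx by parts with u = x**2, dv = (4*cos(x)/3) dx, so v = 4*sin(x)/3: now 4*x**2*sin(x)/3 + ∫(-8*x*sin(x)/3) dx.
Step 2. Integrate ∫(-8*x*sin(x)/3) dx by parts with u = x, dv = (-8*sin(x)/3) dx, so v = 8*cos(x)/3: now 4*x**2*sin(x)/3 + 8*x*cos(x)/3 + ∫(-8*cos(x)/3) dx.
Step 3. Evaluate the standard form: now 4*x**2*sin(x)/3 + 8*x*cos(x)/3 - 8*sin(x)/3.
Answer: 4*x**2*sin(x)/3 + 8*x*cos(x)/3 - 8*sin(x)/3.


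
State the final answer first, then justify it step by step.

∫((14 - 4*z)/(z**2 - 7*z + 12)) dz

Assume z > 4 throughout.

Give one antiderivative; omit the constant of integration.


The answer is -2*log(z - 4) - 2*log(z - 3).
Step 1. Decompose ∫((14 - 4*z)/(z**2 - 7*z + 12)) dz by partial fractions, (14 - 4*z)/(z**2 - 7*z + 12) = -2/(z - 3) - 2/(z - 4): now ∫(-2/(z - 4)) dz + ∫(-2/(z - 3)) dz.
Step 2. Evaluate the standard form [assuming z > 4]: now -2*log(z - 4) + ∫(-2/(z - 3)) dz.
Step 3. Evaluate the standard form [assuming z > 3]: now -2*log(z - 4) - 2*log(z - 3).
Answer: -2*log(z - 4) - 2*log(z - 3).


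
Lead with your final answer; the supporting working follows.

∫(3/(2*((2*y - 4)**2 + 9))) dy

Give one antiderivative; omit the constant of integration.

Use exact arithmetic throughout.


The answer is atan(2*y/3 - 4/3)/4.
Step 1. Substitute u = 2*y - 4, turning ∫(3/(2*((2*y - 4)**2 + 9))) dy into ∫(3/(4*(u**2 + 9))) du: now ∫(3/(4*(u**2 + 9))) du.
Step 2. Evaluate the standard form: now atan(u/3)/4.
Step 3. Substitute back u = 2*y - 4: now atan(2*y/3 - 4/3)/4.
Answer: atan(2*y/3 - 4/3)/4.


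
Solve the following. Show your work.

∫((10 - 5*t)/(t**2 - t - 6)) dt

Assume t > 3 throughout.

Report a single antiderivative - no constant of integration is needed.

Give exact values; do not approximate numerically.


Step 1. Decompose ∫((10 - 5*t)/(t**2 - t - 6)) dt by partial fractions, (10 - 5*t)/(t**2 - t - 6) = -4/(t + 2) - 1/(t - 3): now ∫(-1/(t - 3)) dt + ∫(-4/(t + 2)) dt.
Step 2. Evaluate the standard form [assuming t > 3]: now -log(t - 3) + ∫(-4/(t + 2)) dt.
Step 3. Evaluate the standard form [assuming t > -2]: now -log(t - 3) - 4*log(t + 2).
Answer: -log(t - 3) - 4*log(t + 2).


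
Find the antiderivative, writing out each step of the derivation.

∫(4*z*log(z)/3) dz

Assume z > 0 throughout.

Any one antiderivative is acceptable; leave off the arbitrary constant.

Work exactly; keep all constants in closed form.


Step 1. Integrate ∫(4*z*log(z)/3) dz by parts with u = log(z), dv = (4*z/3) dz, so v = 2*z**2/3 [assuming z > 0]: now 2*z**2*log(z)/3 + ∫(-2*z/3) dz.
Step 2. Evaluate the standard form: now 2*z**2*log(z)/3 - z**2/3.
Answer: 2*z**2*log(z)/3 - z**2/3.


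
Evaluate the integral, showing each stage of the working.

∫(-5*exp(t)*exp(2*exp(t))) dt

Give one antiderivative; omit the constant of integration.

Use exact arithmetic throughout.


Step 1. Substitute u = exp(t), turning ∫(-5*exp(t)*exp(2*exp(t))) dt into ∫(-5*exp(2*u)) du: now ∫(-5*exp(2*u)) du.
Step 2. Evaluate the standard form: now -5*exp(2*u)/2.
Step 3. Substitute back u = exp(t): now -5*exp(2*exp(t))/2.
Answer: -5*exp(2*exp(t))/2.


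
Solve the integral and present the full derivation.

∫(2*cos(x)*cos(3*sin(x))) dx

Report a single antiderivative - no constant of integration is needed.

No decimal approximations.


Step 1. Substitute u = sin(x), turning ∫(2*cos(x)*cos(3*sin(x))) dx into ∫(2*cos(3*u)) du: now ∫(2*cos(3*u)) du.
Step 2. Evaluate the standard form: now 2*sin(3*u)/3.
Step 3. Substitute back u = sin(x): now 2*sin(3*sin(x))/3.
Answer: 2*sin(3*sin(x))/3.


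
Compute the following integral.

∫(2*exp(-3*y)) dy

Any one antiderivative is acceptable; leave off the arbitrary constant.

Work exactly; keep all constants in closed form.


Answer: -2*exp(-3*y)/3.


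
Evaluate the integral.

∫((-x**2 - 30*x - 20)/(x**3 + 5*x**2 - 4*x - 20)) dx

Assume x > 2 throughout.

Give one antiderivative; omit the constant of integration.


Answer: -3*log(x - 2) - 3*log(x + 2) + 5*log(x + 5).


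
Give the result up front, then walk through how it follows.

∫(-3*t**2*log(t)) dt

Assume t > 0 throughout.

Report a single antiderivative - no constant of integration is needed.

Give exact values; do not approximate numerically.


The answer is -t**3*log(t) + t**3/3.
Step 1. Integrate ∫(-3*t**2*log(t)) dt by parts with u = log(t), dv = (-3*t**2) dt, so v = -t**3 [assuming t > 0]: now -t**3*log(t) + ∫(t**2) dt.
Step 2. Evaluate the standard form: now -t**3*log(t) + t**3/3.
Answer: -t**3*log(t) + t**3/3.


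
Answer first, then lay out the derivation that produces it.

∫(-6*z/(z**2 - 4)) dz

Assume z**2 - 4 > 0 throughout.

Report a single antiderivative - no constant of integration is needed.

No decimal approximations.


The answer is -3*log(z**2 - 4).
Step 1. Substitute u = z**2 - 4, turning ∫(-6*z/(z**2 - 4)) dz into ∫(-3/u) du: now ∫(-3/u) du.
Step 2. Evaluate the standard form [assuming u > 0]: now -3*log(u).
Step 3. Substitute back u = z**2 - 4: now -3*log(z**2 - 4).
Answer: -3*log(z**2 - 4).


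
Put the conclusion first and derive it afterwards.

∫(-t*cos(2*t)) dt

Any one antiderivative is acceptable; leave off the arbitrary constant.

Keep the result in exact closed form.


The answer is -t*sin(2*t)/2 - cos(2*t)/4.
Step 1. Integrate ∫(-t*cos(2*t)) dt by parts with u = t, dv = (-cos(2*t)) dt, so v = -sin(2*t)/2: now -t*sin(2*t)/2 + ∫(sin(2*t)/2) dt.
Step 2. Evaluate the standard form: now -t*sin(2*t)/2 - cos(2*t)/4.
Answer: -t*sin(2*t)/2 - cos(2*t)/4.


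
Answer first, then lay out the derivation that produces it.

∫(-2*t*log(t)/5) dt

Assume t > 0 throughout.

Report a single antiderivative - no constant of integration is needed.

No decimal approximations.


The answer is -t**2*log(t)/5 + t**2/10.
Step 1. Integrate ∫(-2*t*log(t)/5) dt by parts with u = log(t), dv = (-2*t/5) dt, so v = -t**2/5 [assuming t > 0]: now -t**2*log(t)/5 + ∫(t/5) dt.
Step 2. Evaluate the standard form: now -t**2*log(t)/5 + t**2/10.
Answer: -t**2*log(t)/5 + t**2/10.
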